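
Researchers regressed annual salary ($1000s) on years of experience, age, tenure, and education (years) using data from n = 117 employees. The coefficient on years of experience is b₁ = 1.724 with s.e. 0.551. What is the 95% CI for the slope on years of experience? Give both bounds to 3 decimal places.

df = n − k − 1 = 117 − 4 − 1 = 112.
t* = t_{0.025, 112} = 1.981372.
Margin = t* × SE = 1.981372 × 0.551 = 1.09174.
CI: 1.724 ± 1.09174 → (0.632, 2.816).
With 95% confidence, each one-unit increase in years of experience is associated with a change of between 0.632 and 2.816 $1000s in annual salary, holding the other predictors fixed.

(0.632, 2.816)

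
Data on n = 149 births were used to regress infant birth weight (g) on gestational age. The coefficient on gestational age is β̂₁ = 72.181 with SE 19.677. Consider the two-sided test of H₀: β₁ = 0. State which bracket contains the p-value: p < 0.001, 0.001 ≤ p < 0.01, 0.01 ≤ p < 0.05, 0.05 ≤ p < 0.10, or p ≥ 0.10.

t = 72.181 / 19.677 = 3.668.
df = n − 2 = 149 − 2 = 147.
Two-sided p = 2·P(T_{147} > |t|) ≈ 0.0003.
So p < 0.001.

p < 0.001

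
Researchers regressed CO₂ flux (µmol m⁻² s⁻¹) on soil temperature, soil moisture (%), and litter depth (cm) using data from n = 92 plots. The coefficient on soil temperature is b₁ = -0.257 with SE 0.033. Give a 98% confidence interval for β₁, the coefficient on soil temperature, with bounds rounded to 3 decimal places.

(-0.335, -0.179)

df = n − k − 1 = 92 − 3 − 1 = 88.
t* = t_{0.01, 88} = 2.369472.
Margin = t* × SE = 2.369472 × 0.033 = 0.07819.
CI: -0.257 ± 0.07819 → (-0.335, -0.179).
With 98% confidence, each one-unit increase in soil temperature is associated with a change of between -0.335 and -0.179 µmol m⁻² s⁻¹ in CO₂ flux, holding the other predictors fixed.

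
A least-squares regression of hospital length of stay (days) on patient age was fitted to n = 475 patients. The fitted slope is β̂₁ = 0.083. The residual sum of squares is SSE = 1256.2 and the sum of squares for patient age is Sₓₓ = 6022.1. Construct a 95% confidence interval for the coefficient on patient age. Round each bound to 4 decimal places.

(0.0417, 0.1243)

MSE = SSE/(n − 2) = 1256.2/473 = 2.65581.
SE(β̂₁) = √(MSE/Sₓₓ) = √(2.65581/6022.1) = 0.0210003.
df = n − 2 = 473.
t* = t_{0.025, 473} = 1.964992.
Margin = t* × SE = 1.964992 × 0.0210003 = 0.041265.
CI: 0.083 ± 0.041265 → (0.0417, 0.1243).
With 95% confidence, each one-unit increase in patient age is associated with a change of between 0.0417 and 0.1243 days in hospital length of stay.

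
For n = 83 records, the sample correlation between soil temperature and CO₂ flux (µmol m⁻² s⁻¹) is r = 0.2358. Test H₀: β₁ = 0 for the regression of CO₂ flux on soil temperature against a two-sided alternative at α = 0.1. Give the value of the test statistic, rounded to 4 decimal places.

t = 2.1838

t = r·√(n − 2)/√(1 − r²) = 0.2358·√81/√0.944398 = 2.1838.
df = n − 2 = 81.
Two-sided p ≈ 0.0319, which is < 0.1, so reject H₀.
There is evidence of a linear association between soil temperature and CO₂ flux.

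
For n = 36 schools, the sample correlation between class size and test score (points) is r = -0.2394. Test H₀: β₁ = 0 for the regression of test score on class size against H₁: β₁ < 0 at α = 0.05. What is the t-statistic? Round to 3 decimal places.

t = -1.438

t = r·√(n − 2)/√(1 − r²) = -0.2394·√34/√0.942688 = -1.438.
df = n − 2 = 34.
One-sided p ≈ 0.0798, which is ≥ 0.05, so fail to reject H₀.
The data do not give significant evidence of a linear association between class size and test score.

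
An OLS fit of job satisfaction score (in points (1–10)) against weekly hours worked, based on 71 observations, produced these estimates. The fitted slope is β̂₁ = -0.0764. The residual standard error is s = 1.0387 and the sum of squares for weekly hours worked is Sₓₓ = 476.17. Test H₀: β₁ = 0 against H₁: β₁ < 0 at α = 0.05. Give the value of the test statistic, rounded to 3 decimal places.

t = -1.605

SE(β̂₁) = s/√Sₓₓ = 1.0387/√476.17 = 0.0476002.
t = -0.0764 / 0.0476002 = -1.605.
df = n − 2 = 69.
One-sided p ≈ 0.0565, which is ≥ 0.05, so fail to reject H₀.
The data do not give significant evidence that the true slope on weekly hours worked is negative.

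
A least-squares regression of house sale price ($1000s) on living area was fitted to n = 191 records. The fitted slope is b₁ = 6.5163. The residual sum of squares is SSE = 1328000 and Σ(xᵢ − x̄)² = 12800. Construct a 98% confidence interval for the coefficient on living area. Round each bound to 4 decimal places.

(4.7780, 8.2546)

MSE = SSE/(n − 2) = 1328000/189 = 7026.46.
SE(b₁) = √(MSE/Sₓₓ) = √(7026.46/12800) = 0.740906.
df = n − 2 = 189.
t* = t_{0.01, 189} = 2.34624.
Margin = t* × SE = 2.34624 × 0.740906 = 1.738343.
CI: 6.5163 ± 1.738343 → (4.7780, 8.2546).
With 98% confidence, each one-unit increase in living area is associated with a change of between 4.7780 and 8.2546 $1000s in house sale price.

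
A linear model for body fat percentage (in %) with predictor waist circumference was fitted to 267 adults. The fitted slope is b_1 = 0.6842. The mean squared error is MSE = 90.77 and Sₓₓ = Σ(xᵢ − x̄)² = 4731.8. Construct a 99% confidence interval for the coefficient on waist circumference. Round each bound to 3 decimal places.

SE(b_1) = √(MSE/Sₓₓ) = √(90.77/4731.8) = 0.138503.
df = n − 2 = 265.
t* = t_{0.005, 265} = 2.594509.
Margin = t* × SE = 2.594509 × 0.138503 = 0.35935.
CI: 0.6842 ± 0.35935 → (0.325, 1.044).
With 99% confidence, each one-unit increase in waist circumference is associated with a change of between 0.325 and 1.044 % in body fat percentage.

(0.325, 1.044)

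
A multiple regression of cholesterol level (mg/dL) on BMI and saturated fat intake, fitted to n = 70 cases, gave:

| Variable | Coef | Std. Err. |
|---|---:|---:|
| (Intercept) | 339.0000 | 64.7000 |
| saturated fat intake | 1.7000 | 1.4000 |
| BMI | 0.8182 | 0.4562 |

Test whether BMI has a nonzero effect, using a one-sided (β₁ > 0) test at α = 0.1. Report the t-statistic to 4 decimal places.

Read off: b = 0.8182, SE = 0.4562 for BMI.
H₀: β₁ = 0 vs H₁: β₁ > 0.
t = 0.8182 / 0.4562 = 1.7935.
df = n − k − 1 = 70 − 2 − 1 = 67.
One-sided p ≈ 0.0387, which is < 0.1, so reject H₀.
There is evidence that the true slope on BMI is positive, holding the other predictors fixed.

t = 1.7935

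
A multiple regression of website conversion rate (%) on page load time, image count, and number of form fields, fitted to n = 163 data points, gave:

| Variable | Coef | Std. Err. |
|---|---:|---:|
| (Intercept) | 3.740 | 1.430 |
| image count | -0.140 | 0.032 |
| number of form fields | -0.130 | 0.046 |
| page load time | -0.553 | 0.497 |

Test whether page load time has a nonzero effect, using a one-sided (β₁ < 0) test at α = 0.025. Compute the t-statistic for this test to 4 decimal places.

Read off: b = -0.553, SE = 0.497 for page load time.
H₀: β₁ = 0 vs H₁: β₁ < 0.
t = -0.553 / 0.497 = -1.1127.
df = n − k − 1 = 163 − 3 − 1 = 159.
One-sided p ≈ 0.1338, which is ≥ 0.025, so fail to reject H₀.
The data do not give significant evidence that the true slope on page load time is negative, holding the other predictors fixed.

t = -1.1127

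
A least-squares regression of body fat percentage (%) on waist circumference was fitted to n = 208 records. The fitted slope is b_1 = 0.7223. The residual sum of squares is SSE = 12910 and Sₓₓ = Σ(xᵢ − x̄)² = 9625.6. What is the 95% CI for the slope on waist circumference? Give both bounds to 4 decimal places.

(0.5632, 0.8814)

MSE = SSE/(n − 2) = 12910/206 = 62.6699.
SE(b_1) = √(MSE/Sₓₓ) = √(62.6699/9625.6) = 0.0806892.
df = n − 2 = 206.
t* = t_{0.025, 206} = 1.971547.
Margin = t* × SE = 1.971547 × 0.0806892 = 0.159083.
CI: 0.7223 ± 0.159083 → (0.5632, 0.8814).
With 95% confidence, each one-unit increase in waist circumference is associated with a change of between 0.5632 and 0.8814 % in body fat percentage.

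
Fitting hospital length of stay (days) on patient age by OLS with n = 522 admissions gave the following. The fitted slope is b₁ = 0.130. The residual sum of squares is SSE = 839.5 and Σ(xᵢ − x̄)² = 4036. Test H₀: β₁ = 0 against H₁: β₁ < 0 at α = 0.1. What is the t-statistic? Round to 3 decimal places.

MSE = SSE/(n − 2) = 839.5/520 = 1.61442.
SE(b₁) = √(MSE/Sₓₓ) = √(1.61442/4036) = 0.0200001.
t = 0.130 / 0.0200001 = 6.500.
df = n − 2 = 520.
One-sided p ≈ 1.0000, which is ≥ 0.1, so fail to reject H₀.
The data do not give significant evidence that the true slope on patient age is negative.

t = 6.500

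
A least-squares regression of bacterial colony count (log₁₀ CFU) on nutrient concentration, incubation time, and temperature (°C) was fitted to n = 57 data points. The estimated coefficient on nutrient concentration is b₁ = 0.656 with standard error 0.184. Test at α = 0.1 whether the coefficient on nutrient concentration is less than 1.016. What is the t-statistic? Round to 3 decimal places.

H₀: β₁ = 1.016 vs H₁: β₁ < 1.016.
t = (b₁ − β₁⁰)/SE = (0.656 − 1.016) / 0.184 = -1.957.
df = n − k − 1 = 57 − 3 − 1 = 53.
One-sided p ≈ 0.0278, which is < 0.1, so reject H₀.
There is evidence that the true slope on nutrient concentration is below 1.016 log₁₀ CFU per unit, holding the other predictors fixed.

t = -1.957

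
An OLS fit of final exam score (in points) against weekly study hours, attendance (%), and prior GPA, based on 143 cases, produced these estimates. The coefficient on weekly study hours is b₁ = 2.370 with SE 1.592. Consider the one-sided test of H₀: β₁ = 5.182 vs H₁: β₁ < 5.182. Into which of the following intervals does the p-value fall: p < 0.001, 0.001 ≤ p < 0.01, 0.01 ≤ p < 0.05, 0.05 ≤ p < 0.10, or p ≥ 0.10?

t = (2.370 − 5.182) / 1.592 = -1.766.
df = n − k − 1 = 143 − 3 − 1 = 139.
One-sided p = P(T_{139} < t) ≈ 0.0398.
So 0.01 ≤ p < 0.05.

0.01 ≤ p < 0.05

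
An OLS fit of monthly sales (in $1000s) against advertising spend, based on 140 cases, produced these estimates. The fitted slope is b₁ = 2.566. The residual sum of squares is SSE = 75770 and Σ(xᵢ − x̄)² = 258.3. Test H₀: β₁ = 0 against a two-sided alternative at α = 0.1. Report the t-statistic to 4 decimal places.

MSE = SSE/(n − 2) = 75770/138 = 549.058.
SE(b₁) = √(MSE/Sₓₓ) = √(549.058/258.3) = 1.45796.
t = 2.566 / 1.45796 = 1.7600.
df = n − 2 = 138.
Two-sided p ≈ 0.0806, which is < 0.1, so reject H₀.
There is evidence that advertising spend is associated with monthly sales.

t = 1.7600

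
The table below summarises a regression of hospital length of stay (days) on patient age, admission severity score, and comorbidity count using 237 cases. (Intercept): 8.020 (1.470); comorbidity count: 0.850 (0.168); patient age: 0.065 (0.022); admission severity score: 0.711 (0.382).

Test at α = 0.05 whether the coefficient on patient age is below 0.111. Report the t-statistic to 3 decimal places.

t = -2.091

Read off: b = 0.065, SE = 0.022 for patient age.
H₀: β₁ = 0.111 vs H₁: β₁ < 0.111.
t = (0.065 − 0.111) / 0.022 = -2.091.
df = n − k − 1 = 237 − 3 − 1 = 233.
One-sided p ≈ 0.0188, which is < 0.05, so reject H₀.
There is evidence that the true slope on patient age is below 0.111 days per unit, holding the other predictors fixed.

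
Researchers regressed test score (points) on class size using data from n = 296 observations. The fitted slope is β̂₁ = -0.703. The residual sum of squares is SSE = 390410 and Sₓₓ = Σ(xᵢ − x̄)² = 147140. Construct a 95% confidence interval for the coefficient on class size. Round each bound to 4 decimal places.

(-0.8900, -0.5160)

MSE = SSE/(n − 2) = 390410/294 = 1327.93.
SE(β̂₁) = √(MSE/Sₓₓ) = √(1327.93/147140) = 0.0949995.
df = n − 2 = 294.
t* = t_{0.025, 294} = 1.968066.
Margin = t* × SE = 1.968066 × 0.0949995 = 0.186965.
CI: -0.703 ± 0.186965 → (-0.8900, -0.5160).
With 95% confidence, each one-unit increase in class size is associated with a change of between -0.8900 and -0.5160 points in test score.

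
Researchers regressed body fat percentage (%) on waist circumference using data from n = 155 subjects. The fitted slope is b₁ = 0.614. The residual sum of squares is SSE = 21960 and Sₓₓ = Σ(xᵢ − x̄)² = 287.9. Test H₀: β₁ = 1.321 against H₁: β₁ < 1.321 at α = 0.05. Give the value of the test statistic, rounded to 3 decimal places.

t = -1.001

MSE = SSE/(n − 2) = 21960/153 = 143.529.
SE(b₁) = √(MSE/Sₓₓ) = √(143.529/287.9) = 0.706073.
t = (0.614 − 1.321) / 0.706073 = -1.001.
df = n − 2 = 153.
One-sided p ≈ 0.1591, which is ≥ 0.05, so fail to reject H₀.
The data do not give significant evidence that the true slope on waist circumference is below 1.321 % per unit.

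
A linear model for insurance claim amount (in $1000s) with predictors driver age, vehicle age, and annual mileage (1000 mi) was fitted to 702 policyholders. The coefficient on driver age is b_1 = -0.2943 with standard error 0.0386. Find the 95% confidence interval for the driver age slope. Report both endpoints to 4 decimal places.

df = n − k − 1 = 702 − 3 − 1 = 698.
t* = t_{0.025, 698} = 1.963368.
Margin = t* × SE = 1.963368 × 0.0386 = 0.075786.
CI: -0.2943 ± 0.075786 → (-0.3701, -0.2185).
With 95% confidence, each one-unit increase in driver age is associated with a change of between -0.3701 and -0.2185 $1000s in insurance claim amount, holding the other predictors fixed.

(-0.3701, -0.2185)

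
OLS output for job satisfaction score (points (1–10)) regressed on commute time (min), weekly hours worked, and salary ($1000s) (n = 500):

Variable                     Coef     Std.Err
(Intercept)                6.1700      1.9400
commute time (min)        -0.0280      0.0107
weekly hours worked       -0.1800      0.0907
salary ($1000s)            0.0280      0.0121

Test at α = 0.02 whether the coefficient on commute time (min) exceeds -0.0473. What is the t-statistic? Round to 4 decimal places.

t = 1.8037

Read off: b = -0.0280, SE = 0.0107 for commute time (min).
H₀: β₁ = -0.0473 vs H₁: β₁ > -0.0473.
t = (-0.0280 − (-0.0473)) / 0.0107 = 1.8037.
df = n − k − 1 = 500 − 3 − 1 = 496.
One-sided p ≈ 0.0359, which is ≥ 0.02, so fail to reject H₀.
The data do not give significant evidence that the true slope on commute time (min) exceeds -0.0473 points (1–10) per unit, holding the other predictors fixed.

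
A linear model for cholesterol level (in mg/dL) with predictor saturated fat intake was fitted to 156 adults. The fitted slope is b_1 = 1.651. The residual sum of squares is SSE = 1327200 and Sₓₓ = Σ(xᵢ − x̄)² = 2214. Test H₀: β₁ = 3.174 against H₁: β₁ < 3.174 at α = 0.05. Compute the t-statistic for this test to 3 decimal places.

MSE = SSE/(n − 2) = 1327200/154 = 8618.18.
SE(b_1) = √(MSE/Sₓₓ) = √(8618.18/2214) = 1.97296.
t = (1.651 − 3.174) / 1.97296 = -0.772.
df = n − 2 = 154.
One-sided p ≈ 0.2207, which is ≥ 0.05, so fail to reject H₀.
The data do not give significant evidence that the true slope on saturated fat intake is below 3.174 mg/dL per unit.

t = -0.772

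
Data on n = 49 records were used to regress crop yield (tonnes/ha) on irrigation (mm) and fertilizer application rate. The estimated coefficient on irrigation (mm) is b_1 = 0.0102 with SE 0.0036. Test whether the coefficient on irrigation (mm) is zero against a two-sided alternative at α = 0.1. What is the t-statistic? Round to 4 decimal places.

H₀: β₁ = 0 vs H₁: β₁ ≠ 0.
t = (b_1 − β₁⁰)/SE = 0.0102 / 0.0036 = 2.8333.
df = n − k − 1 = 49 − 2 − 1 = 46.
Two-sided p ≈ 0.0068, which is < 0.1, so reject H₀.
There is evidence that irrigation (mm) is associated with crop yield, holding the other predictors fixed.

t = 2.8333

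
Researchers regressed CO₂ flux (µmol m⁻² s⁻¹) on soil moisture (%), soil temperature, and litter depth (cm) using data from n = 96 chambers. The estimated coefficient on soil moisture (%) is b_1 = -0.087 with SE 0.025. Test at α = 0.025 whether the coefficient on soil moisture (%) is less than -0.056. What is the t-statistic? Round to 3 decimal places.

H₀: β₁ = -0.056 vs H₁: β₁ < -0.056.
t = (b_1 − β₁⁰)/SE = (-0.087 − (-0.056)) / 0.025 = -1.240.
df = n − k − 1 = 96 − 3 − 1 = 92.
One-sided p ≈ 0.1091, which is ≥ 0.025, so fail to reject H₀.
The data do not give significant evidence that the true slope on soil moisture (%) is below -0.056 µmol m⁻² s⁻¹ per unit, holding the other predictors fixed.

t = -1.240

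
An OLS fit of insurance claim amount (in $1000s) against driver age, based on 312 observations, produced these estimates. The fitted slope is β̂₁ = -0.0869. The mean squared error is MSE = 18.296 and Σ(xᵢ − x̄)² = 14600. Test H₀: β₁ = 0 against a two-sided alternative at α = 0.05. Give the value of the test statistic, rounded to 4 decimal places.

t = -2.4548

SE(β̂₁) = √(MSE/Sₓₓ) = √(18.296/14600) = 0.0353999.
t = -0.0869 / 0.0353999 = -2.4548.
df = n − 2 = 310.
Two-sided p ≈ 0.0146, which is < 0.05, so reject H₀.
There is evidence that driver age is associated with insurance claim amount.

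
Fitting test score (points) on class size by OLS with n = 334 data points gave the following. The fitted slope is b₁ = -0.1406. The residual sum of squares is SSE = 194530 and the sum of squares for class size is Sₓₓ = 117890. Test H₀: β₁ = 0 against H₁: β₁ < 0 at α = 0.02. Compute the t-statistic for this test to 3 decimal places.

MSE = SSE/(n − 2) = 194530/332 = 585.934.
SE(b₁) = √(MSE/Sₓₓ) = √(585.934/117890) = 0.0704995.
t = -0.1406 / 0.0704995 = -1.994.
df = n − 2 = 332.
One-sided p ≈ 0.0235, which is ≥ 0.02, so fail to reject H₀.
The data do not give significant evidence that the true slope on class size is negative.

t = -1.994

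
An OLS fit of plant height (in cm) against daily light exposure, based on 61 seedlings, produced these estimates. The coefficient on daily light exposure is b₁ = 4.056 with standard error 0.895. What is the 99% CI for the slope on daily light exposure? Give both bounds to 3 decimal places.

(1.674, 6.438)

df = n − 2 = 61 − 2 = 59.
t* = t_{0.005, 59} = 2.661759.
Margin = t* × SE = 2.661759 × 0.895 = 2.38227.
CI: 4.056 ± 2.38227 → (1.674, 6.438).
With 99% confidence, each one-unit increase in daily light exposure is associated with a change of between 1.674 and 6.438 cm in plant height.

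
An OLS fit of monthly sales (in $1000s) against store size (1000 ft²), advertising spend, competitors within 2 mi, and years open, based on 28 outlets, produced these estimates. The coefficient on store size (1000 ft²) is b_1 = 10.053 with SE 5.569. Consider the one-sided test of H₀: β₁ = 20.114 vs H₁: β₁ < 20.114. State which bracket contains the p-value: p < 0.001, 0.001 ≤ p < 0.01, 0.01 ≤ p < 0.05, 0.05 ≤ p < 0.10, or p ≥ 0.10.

0.01 ≤ p < 0.05

t = (10.053 − 20.114) / 5.569 = -1.807.
df = n − k − 1 = 28 − 4 − 1 = 23.
One-sided p = P(T_{23} < t) ≈ 0.0420.
So 0.01 ≤ p < 0.05.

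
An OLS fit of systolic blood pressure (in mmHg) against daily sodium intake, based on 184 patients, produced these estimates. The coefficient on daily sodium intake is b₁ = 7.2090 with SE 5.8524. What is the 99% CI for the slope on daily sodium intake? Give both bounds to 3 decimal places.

df = n − 2 = 184 − 2 = 182.
t* = t_{0.005, 182} = 2.603112.
Margin = t* × SE = 2.603112 × 5.8524 = 15.23445.
CI: 7.2090 ± 15.23445 → (-8.025, 22.443).
With 99% confidence, each one-unit increase in daily sodium intake is associated with a change of between -8.025 and 22.443 mmHg in systolic blood pressure.

(-8.025, 22.443)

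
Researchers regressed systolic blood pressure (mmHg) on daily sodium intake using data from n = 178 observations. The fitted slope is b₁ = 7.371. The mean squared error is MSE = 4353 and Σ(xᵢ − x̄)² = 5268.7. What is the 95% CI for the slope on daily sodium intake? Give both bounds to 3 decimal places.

(5.577, 9.165)

SE(b₁) = √(MSE/Sₓₓ) = √(4353/5268.7) = 0.908955.
df = n − 2 = 176.
t* = t_{0.025, 176} = 1.973534.
Margin = t* × SE = 1.973534 × 0.908955 = 1.79385.
CI: 7.371 ± 1.79385 → (5.577, 9.165).
With 95% confidence, each one-unit increase in daily sodium intake is associated with a change of between 5.577 and 9.165 mmHg in systolic blood pressure.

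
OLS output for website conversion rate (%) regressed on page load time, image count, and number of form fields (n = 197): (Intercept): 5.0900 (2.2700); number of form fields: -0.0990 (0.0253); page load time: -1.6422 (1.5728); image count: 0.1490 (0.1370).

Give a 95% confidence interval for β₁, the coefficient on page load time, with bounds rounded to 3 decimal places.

(-4.744, 1.460)

Read off: b = -1.6422, SE = 1.5728 for page load time.
df = n − k − 1 = 197 − 3 − 1 = 193.
t* = t_{0.025, 193} = 1.972332.
Margin = t* × SE = 1.972332 × 1.5728 = 3.10208.
CI: -1.6422 ± 3.10208 → (-4.744, 1.460).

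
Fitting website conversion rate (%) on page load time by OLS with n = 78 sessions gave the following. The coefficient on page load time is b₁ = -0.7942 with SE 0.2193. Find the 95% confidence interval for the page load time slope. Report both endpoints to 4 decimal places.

(-1.2310, -0.3574)

df = n − 2 = 78 − 2 = 76.
t* = t_{0.025, 76} = 1.991673.
Margin = t* × SE = 1.991673 × 0.2193 = 0.436774.
CI: -0.7942 ± 0.436774 → (-1.2310, -0.3574).
With 95% confidence, each one-unit increase in page load time is associated with a change of between -1.2310 and -0.3574 % in website conversion rate.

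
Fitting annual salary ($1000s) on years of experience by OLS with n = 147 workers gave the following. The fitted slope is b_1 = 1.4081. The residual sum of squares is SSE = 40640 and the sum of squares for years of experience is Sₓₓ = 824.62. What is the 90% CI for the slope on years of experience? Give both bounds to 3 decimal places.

MSE = SSE/(n − 2) = 40640/145 = 280.276.
SE(b_1) = √(MSE/Sₓₓ) = √(280.276/824.62) = 0.582996.
df = n − 2 = 145.
t* = t_{0.05, 145} = 1.65543.
Margin = t* × SE = 1.65543 × 0.582996 = 0.96511.
CI: 1.4081 ± 0.96511 → (0.443, 2.373).
With 90% confidence, each one-unit increase in years of experience is associated with a change of between 0.443 and 2.373 $1000s in annual salary.

(0.443, 2.373)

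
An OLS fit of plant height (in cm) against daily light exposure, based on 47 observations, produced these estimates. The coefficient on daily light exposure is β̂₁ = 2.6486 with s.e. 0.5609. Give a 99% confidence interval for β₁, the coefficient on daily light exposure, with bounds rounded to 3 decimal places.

(1.140, 4.157)

df = n − 2 = 47 − 2 = 45.
t* = t_{0.005, 45} = 2.689585.
Margin = t* × SE = 2.689585 × 0.5609 = 1.50859.
CI: 2.6486 ± 1.50859 → (1.140, 4.157).
With 99% confidence, each one-unit increase in daily light exposure is associated with a change of between 1.140 and 4.157 cm in plant height.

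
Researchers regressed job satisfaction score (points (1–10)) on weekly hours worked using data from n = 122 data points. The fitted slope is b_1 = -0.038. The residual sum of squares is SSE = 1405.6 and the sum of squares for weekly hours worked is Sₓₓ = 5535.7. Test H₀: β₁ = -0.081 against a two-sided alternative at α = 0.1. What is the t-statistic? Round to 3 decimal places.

t = 0.935

MSE = SSE/(n − 2) = 1405.6/120 = 11.7133.
SE(b_1) = √(MSE/Sₓₓ) = √(11.7133/5535.7) = 0.0459996.
t = (-0.038 − (-0.081)) / 0.0459996 = 0.935.
df = n − 2 = 120.
Two-sided p ≈ 0.3518, which is ≥ 0.1, so fail to reject H₀.
The data are consistent with a true slope of -0.081 points (1–10) per unit of weekly hours worked.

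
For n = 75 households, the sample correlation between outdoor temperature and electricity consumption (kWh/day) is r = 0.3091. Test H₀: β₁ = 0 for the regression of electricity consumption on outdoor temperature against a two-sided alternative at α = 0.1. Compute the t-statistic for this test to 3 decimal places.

t = r·√(n − 2)/√(1 − r²) = 0.3091·√73/√0.904457 = 2.777.
df = n − 2 = 73.
Two-sided p ≈ 0.0070, which is < 0.1, so reject H₀.
There is evidence of a linear association between outdoor temperature and electricity consumption.

t = 2.777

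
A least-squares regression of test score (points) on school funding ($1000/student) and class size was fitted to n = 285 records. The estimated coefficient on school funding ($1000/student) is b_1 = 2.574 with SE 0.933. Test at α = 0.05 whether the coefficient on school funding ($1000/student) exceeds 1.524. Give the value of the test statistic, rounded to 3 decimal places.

t = 1.125

H₀: β₁ = 1.524 vs H₁: β₁ > 1.524.
t = (b_1 − β₁⁰)/SE = (2.574 − 1.524) / 0.933 = 1.125.
df = n − k − 1 = 285 − 2 − 1 = 282.
One-sided p ≈ 0.1307, which is ≥ 0.05, so fail to reject H₀.
The data do not give significant evidence that the true slope on school funding ($1000/student) exceeds 1.524 points per unit, holding the other predictors fixed.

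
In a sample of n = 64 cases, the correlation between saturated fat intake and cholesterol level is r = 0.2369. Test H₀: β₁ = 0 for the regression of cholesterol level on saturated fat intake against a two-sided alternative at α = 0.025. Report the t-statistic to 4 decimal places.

t = r·√(n − 2)/√(1 − r²) = 0.2369·√62/√0.943878 = 1.9200.
df = n − 2 = 62.
Two-sided p ≈ 0.0595, which is ≥ 0.025, so fail to reject H₀.
The data do not give significant evidence of a linear association between saturated fat intake and cholesterol level.

t = 1.9200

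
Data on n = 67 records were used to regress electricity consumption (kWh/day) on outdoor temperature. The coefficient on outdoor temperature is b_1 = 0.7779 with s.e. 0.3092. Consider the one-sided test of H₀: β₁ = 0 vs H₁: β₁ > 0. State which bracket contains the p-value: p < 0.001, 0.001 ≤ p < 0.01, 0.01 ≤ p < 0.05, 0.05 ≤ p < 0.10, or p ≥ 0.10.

0.001 ≤ p < 0.01

t = 0.7779 / 0.3092 = 2.516.
df = n − 2 = 67 − 2 = 65.
One-sided p = P(T_{65} > t) ≈ 0.0072.
So 0.001 ≤ p < 0.01.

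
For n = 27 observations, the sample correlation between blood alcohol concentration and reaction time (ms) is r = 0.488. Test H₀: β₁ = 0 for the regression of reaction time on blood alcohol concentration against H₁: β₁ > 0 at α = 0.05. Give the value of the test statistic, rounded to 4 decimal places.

t = 2.7955

t = r·√(n − 2)/√(1 − r²) = 0.488·√25/√0.761856 = 2.7955.
df = n − 2 = 25.
One-sided p ≈ 0.0049, which is < 0.05, so reject H₀.
There is evidence of a linear association between blood alcohol concentration and reaction time.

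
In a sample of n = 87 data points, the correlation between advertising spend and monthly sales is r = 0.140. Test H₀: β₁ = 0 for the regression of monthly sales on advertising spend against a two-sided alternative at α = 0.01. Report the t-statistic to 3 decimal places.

t = 1.304

t = r·√(n − 2)/√(1 − r²) = 0.140·√85/√0.9804 = 1.304.
df = n − 2 = 85.
Two-sided p ≈ 0.1959, which is ≥ 0.01, so fail to reject H₀.
The data do not give significant evidence of a linear association between advertising spend and monthly sales.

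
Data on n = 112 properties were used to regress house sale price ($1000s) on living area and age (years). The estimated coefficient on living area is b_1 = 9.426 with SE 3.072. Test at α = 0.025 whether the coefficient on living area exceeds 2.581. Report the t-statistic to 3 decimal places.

t = 2.228

H₀: β₁ = 2.581 vs H₁: β₁ > 2.581.
t = (b_1 − β₁⁰)/SE = (9.426 − 2.581) / 3.072 = 2.228.
df = n − k − 1 = 112 − 2 − 1 = 109.
One-sided p ≈ 0.0140, which is < 0.025, so reject H₀.
There is evidence that the true slope on living area exceeds 2.581 $1000s per unit, holding the other predictors fixed.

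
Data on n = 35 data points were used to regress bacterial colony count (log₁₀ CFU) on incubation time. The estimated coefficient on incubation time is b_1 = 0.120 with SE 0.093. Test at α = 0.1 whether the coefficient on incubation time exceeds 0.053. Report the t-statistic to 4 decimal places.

t = 0.7204

H₀: β₁ = 0.053 vs H₁: β₁ > 0.053.
t = (b_1 − β₁⁰)/SE = (0.120 − 0.053) / 0.093 = 0.7204.
df = n − 2 = 35 − 2 = 33.
One-sided p ≈ 0.2382, which is ≥ 0.1, so fail to reject H₀.
The data do not give significant evidence that the true slope on incubation time exceeds 0.053 log₁₀ CFU per unit.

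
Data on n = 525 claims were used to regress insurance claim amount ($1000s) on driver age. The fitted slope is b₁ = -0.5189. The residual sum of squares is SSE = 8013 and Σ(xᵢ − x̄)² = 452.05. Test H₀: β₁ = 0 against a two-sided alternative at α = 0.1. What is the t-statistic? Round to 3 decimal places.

t = -2.819

MSE = SSE/(n − 2) = 8013/523 = 15.3212.
SE(b₁) = √(MSE/Sₓₓ) = √(15.3212/452.05) = 0.1841.
t = -0.5189 / 0.1841 = -2.819.
df = n − 2 = 523.
Two-sided p ≈ 0.0050, which is < 0.1, so reject H₀.
There is evidence that driver age is associated with insurance claim amount.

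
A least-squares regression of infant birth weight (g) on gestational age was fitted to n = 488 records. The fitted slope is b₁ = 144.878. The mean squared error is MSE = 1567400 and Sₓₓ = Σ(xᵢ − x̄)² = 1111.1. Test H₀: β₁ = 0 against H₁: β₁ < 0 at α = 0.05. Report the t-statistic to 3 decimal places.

t = 3.857

SE(b₁) = √(MSE/Sₓₓ) = √(1.5674e+06/1111.1) = 37.5589.
t = 144.878 / 37.5589 = 3.857.
df = n − 2 = 486.
One-sided p ≈ 0.9999, which is ≥ 0.05, so fail to reject H₀.
The data do not give significant evidence that the true slope on gestational age is negative.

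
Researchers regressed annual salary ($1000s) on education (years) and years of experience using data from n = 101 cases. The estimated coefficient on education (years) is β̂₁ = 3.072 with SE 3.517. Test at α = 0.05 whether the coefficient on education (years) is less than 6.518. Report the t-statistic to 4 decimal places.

t = -0.9798

H₀: β₁ = 6.518 vs H₁: β₁ < 6.518.
t = (β̂₁ − β₁⁰)/SE = (3.072 − 6.518) / 3.517 = -0.9798.
df = n − k − 1 = 101 − 2 − 1 = 98.
One-sided p ≈ 0.1648, which is ≥ 0.05, so fail to reject H₀.
The data do not give significant evidence that the true slope on education (years) is below 6.518 $1000s per unit, holding the other predictors fixed.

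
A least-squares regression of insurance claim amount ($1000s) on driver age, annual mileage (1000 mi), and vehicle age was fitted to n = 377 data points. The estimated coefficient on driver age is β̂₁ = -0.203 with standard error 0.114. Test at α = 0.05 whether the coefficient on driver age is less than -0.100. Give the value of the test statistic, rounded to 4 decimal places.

t = -0.9035

H₀: β₁ = -0.100 vs H₁: β₁ < -0.100.
t = (β̂₁ − β₁⁰)/SE = (-0.203 − (-0.100)) / 0.114 = -0.9035.
df = n − k − 1 = 377 − 3 − 1 = 373.
One-sided p ≈ 0.1834, which is ≥ 0.05, so fail to reject H₀.
The data do not give significant evidence that the true slope on driver age is below -0.100 $1000s per unit, holding the other predictors fixed.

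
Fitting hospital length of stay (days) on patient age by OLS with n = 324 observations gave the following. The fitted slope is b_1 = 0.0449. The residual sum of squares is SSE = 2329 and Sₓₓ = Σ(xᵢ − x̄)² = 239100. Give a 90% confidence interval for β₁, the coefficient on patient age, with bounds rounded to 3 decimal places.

(0.036, 0.054)

MSE = SSE/(n − 2) = 2329/322 = 7.23292.
SE(b_1) = √(MSE/Sₓₓ) = √(7.23292/239100) = 0.00550005.
df = n − 2 = 322.
t* = t_{0.05, 322} = 1.6496.
Margin = t* × SE = 1.6496 × 0.00550005 = 0.00907.
CI: 0.0449 ± 0.00907 → (0.036, 0.054).
With 90% confidence, each one-unit increase in patient age is associated with a change of between 0.036 and 0.054 days in hospital length of stay.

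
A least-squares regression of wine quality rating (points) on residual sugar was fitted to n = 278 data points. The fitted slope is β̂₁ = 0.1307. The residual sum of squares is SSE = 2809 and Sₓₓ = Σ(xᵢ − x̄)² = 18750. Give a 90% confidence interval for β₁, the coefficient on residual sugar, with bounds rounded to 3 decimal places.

MSE = SSE/(n − 2) = 2809/276 = 10.1775.
SE(β̂₁) = √(MSE/Sₓₓ) = √(10.1775/18750) = 0.0232981.
df = n − 2 = 276.
t* = t_{0.05, 276} = 1.650393.
Margin = t* × SE = 1.650393 × 0.0232981 = 0.03845.
CI: 0.1307 ± 0.03845 → (0.092, 0.169).
With 90% confidence, each one-unit increase in residual sugar is associated with a change of between 0.092 and 0.169 points in wine quality rating.

(0.092, 0.169)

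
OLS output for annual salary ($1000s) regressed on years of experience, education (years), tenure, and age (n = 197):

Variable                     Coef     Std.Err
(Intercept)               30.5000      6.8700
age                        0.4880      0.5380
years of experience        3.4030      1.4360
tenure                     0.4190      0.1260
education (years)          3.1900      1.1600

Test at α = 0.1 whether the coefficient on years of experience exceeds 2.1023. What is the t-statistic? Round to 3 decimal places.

Read off: b = 3.4030, SE = 1.4360 for years of experience.
H₀: β₁ = 2.1023 vs H₁: β₁ > 2.1023.
t = (3.4030 − 2.1023) / 1.4360 = 0.906.
df = n − k − 1 = 197 − 4 − 1 = 192.
One-sided p ≈ 0.1831, which is ≥ 0.1, so fail to reject H₀.
The data do not give significant evidence that the true slope on years of experience exceeds 2.1023 $1000s per unit, holding the other predictors fixed.

t = 0.906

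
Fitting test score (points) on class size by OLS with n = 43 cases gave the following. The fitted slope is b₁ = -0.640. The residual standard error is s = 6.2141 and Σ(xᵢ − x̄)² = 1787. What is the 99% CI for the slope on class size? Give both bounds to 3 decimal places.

(-1.037, -0.243)

SE(b₁) = s/√Sₓₓ = 6.2141/√1787 = 0.147.
df = n − 2 = 41.
t* = t_{0.005, 41} = 2.701181.
Margin = t* × SE = 2.701181 × 0.147 = 0.39707.
CI: -0.640 ± 0.39707 → (-1.037, -0.243).
With 99% confidence, each one-unit increase in class size is associated with a change of between -1.037 and -0.243 points in test score.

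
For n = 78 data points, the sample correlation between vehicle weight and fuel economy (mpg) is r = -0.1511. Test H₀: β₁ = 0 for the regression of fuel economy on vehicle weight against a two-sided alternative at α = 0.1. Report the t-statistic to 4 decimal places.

t = r·√(n − 2)/√(1 − r²) = -0.1511·√76/√0.977169 = -1.3326.
df = n − 2 = 76.
Two-sided p ≈ 0.1867, which is ≥ 0.1, so fail to reject H₀.
The data do not give significant evidence of a linear association between vehicle weight and fuel economy.

t = -1.3326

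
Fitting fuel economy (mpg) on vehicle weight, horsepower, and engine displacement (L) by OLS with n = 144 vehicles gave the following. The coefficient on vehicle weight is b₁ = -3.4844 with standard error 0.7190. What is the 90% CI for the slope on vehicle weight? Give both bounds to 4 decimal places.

(-4.6749, -2.2939)

df = n − k − 1 = 144 − 3 − 1 = 140.
t* = t_{0.05, 140} = 1.655811.
Margin = t* × SE = 1.655811 × 0.7190 = 1.190528.
CI: -3.4844 ± 1.190528 → (-4.6749, -2.2939).
With 90% confidence, each one-unit increase in vehicle weight is associated with a change of between -4.6749 and -2.2939 mpg in fuel economy, holding the other predictors fixed.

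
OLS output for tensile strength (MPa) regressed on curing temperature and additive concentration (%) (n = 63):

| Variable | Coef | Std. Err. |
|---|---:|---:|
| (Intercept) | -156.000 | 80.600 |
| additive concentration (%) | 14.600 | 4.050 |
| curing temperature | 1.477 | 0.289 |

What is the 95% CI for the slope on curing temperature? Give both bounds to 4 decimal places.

Read off: b = 1.477, SE = 0.289 for curing temperature.
df = n − k − 1 = 63 − 2 − 1 = 60.
t* = t_{0.025, 60} = 2.000298.
Margin = t* × SE = 2.000298 × 0.289 = 0.578086.
CI: 1.477 ± 0.578086 → (0.8989, 2.0551).

(0.8989, 2.0551)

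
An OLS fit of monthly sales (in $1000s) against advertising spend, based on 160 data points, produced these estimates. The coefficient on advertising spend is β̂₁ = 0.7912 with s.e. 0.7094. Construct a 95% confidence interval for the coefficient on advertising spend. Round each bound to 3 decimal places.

df = n − 2 = 160 − 2 = 158.
t* = t_{0.025, 158} = 1.975092.
Margin = t* × SE = 1.975092 × 0.7094 = 1.40113.
CI: 0.7912 ± 1.40113 → (-0.610, 2.192).
With 95% confidence, each one-unit increase in advertising spend is associated with a change of between -0.610 and 2.192 $1000s in monthly sales.

(-0.610, 2.192)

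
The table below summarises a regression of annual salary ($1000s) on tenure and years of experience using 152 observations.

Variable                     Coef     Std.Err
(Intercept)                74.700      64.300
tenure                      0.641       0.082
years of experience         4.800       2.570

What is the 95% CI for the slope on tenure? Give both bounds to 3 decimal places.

(0.479, 0.803)

Read off: b = 0.641, SE = 0.082 for tenure.
df = n − k − 1 = 152 − 2 − 1 = 149.
t* = t_{0.025, 149} = 1.976013.
Margin = t* × SE = 1.976013 × 0.082 = 0.16203.
CI: 0.641 ± 0.16203 → (0.479, 0.803).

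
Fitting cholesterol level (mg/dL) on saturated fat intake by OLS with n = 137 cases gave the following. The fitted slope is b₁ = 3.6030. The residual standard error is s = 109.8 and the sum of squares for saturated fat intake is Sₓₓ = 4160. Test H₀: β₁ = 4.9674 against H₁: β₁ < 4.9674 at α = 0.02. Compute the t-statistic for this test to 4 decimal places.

t = -0.8015

SE(b₁) = s/√Sₓₓ = 109.8/√4160 = 1.70238.
t = (3.6030 − 4.9674) / 1.70238 = -0.8015.
df = n − 2 = 135.
One-sided p ≈ 0.2121, which is ≥ 0.02, so fail to reject H₀.
The data do not give significant evidence that the true slope on saturated fat intake is below 4.9674 mg/dL per unit.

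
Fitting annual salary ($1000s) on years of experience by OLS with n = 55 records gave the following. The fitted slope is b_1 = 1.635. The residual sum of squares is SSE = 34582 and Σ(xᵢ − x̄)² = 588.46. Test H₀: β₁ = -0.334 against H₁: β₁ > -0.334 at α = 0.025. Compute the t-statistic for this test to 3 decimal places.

t = 1.870

MSE = SSE/(n − 2) = 34582/53 = 652.491.
SE(b_1) = √(MSE/Sₓₓ) = √(652.491/588.46) = 1.053.
t = (1.635 − (-0.334)) / 1.053 = 1.870.
df = n − 2 = 53.
One-sided p ≈ 0.0335, which is ≥ 0.025, so fail to reject H₀.
The data do not give significant evidence that the true slope on years of experience exceeds -0.334 $1000s per unit.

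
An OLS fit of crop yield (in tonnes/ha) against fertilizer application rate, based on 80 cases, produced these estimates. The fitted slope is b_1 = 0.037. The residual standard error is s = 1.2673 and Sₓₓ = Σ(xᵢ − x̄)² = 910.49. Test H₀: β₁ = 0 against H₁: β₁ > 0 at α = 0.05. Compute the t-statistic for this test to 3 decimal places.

t = 0.881

SE(b_1) = s/√Sₓₓ = 1.2673/√910.49 = 0.0419993.
t = 0.037 / 0.0419993 = 0.881.
df = n − 2 = 78.
One-sided p ≈ 0.1905, which is ≥ 0.05, so fail to reject H₀.
The data do not give significant evidence that the true slope on fertilizer application rate is positive.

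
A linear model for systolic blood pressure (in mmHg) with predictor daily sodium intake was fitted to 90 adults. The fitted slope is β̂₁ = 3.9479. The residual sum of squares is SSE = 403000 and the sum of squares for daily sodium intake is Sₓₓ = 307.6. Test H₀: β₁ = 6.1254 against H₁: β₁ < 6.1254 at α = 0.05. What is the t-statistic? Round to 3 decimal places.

MSE = SSE/(n − 2) = 403000/88 = 4579.55.
SE(β̂₁) = √(MSE/Sₓₓ) = √(4579.55/307.6) = 3.8585.
t = (3.9479 − 6.1254) / 3.8585 = -0.564.
df = n − 2 = 88.
One-sided p ≈ 0.2870, which is ≥ 0.05, so fail to reject H₀.
The data do not give significant evidence that the true slope on daily sodium intake is below 6.1254 mmHg per unit.

t = -0.564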